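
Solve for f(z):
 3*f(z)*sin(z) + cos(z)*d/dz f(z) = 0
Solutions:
 f(z) = C1*cos(z)^3


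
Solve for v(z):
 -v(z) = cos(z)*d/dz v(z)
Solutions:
 v(z) = C1*sqrt(sin(z) - 1)/sqrt(sin(z) + 1)


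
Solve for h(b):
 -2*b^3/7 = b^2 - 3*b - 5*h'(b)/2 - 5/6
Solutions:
 h(b) = C1 + b^4/35 + 2*b^3/15 - 3*b^2/5 - b/3


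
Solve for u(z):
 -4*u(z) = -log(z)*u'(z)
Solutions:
 u(z) = C1*exp(4*li(z))


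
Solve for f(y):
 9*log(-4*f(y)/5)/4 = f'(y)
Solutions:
 -4*Integral(1/(log(-_y) - log(5) + 2*log(2)), (_y, f(y)))/9 = C1 - y


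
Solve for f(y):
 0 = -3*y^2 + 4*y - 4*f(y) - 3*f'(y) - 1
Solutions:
 f(y) = C1*exp(-4*y/3) - 3*y^2/4 + 17*y/8 - 59/32


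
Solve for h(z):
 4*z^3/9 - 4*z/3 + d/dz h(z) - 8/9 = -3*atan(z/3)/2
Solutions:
 h(z) = C1 - z^4/9 + 2*z^2/3 - 3*z*atan(z/3)/2 + 8*z/9 + 9*log(z^2 + 9)/4


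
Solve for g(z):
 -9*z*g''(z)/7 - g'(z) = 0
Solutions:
 g(z) = C1 + C2*z^(2/9)


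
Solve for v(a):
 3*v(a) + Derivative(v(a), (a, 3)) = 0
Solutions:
 v(a) = C3*exp(-3^(1/3)*a) + (C1*sin(3^(5/6)*a/2) + C2*cos(3^(5/6)*a/2))*exp(3^(1/3)*a/2)


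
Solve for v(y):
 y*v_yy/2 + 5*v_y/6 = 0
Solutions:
 v(y) = C1 + C2/y^(2/3)


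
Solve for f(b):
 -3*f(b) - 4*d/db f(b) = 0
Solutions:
 f(b) = C1*exp(-3*b/4)


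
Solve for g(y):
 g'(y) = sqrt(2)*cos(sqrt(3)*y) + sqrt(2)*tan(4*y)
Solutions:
 g(y) = C1 - sqrt(2)*log(cos(4*y))/4 + sqrt(6)*sin(sqrt(3)*y)/3


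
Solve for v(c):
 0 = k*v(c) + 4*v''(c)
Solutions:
 v(c) = C1*exp(-c*sqrt(-k)/2) + C2*exp(c*sqrt(-k)/2)


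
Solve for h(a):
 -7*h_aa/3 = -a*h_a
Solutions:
 h(a) = C1 + C2*erfi(sqrt(42)*a/14)


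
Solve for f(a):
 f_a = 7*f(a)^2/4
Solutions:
 f(a) = -4/(C1 + 7*a)


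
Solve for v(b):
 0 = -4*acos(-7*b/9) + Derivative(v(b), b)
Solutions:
 v(b) = C1 + 4*b*acos(-7*b/9) + 4*sqrt(81 - 49*b^2)/7


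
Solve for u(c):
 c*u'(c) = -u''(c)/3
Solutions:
 u(c) = C1 + C2*erf(sqrt(6)*c/2)


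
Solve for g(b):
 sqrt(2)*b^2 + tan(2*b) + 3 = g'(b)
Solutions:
 g(b) = C1 + sqrt(2)*b^3/3 + 3*b - log(cos(2*b))/2


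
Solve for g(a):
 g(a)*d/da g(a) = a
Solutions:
 g(a) = -sqrt(C1 + a^2)
 g(a) = sqrt(C1 + a^2)


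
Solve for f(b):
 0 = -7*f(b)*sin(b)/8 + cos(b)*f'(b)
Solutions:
 f(b) = C1/cos(b)^(7/8)


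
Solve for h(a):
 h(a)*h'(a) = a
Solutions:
 h(a) = -sqrt(C1 + a^2)
 h(a) = sqrt(C1 + a^2)


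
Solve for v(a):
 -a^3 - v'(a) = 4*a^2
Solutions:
 v(a) = C1 - a^4/4 - 4*a^3/3


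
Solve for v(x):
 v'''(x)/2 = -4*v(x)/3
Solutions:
 v(x) = C3*exp(-2*3^(2/3)*x/3) + (C1*sin(3^(1/6)*x) + C2*cos(3^(1/6)*x))*exp(3^(2/3)*x/3)


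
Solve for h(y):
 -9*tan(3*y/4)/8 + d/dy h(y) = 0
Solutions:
 h(y) = C1 - 3*log(cos(3*y/4))/2


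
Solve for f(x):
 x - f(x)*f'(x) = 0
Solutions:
 f(x) = -sqrt(C1 + x^2)
 f(x) = sqrt(C1 + x^2)


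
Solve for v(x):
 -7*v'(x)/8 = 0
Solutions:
 v(x) = C1


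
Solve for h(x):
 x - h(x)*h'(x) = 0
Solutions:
 h(x) = -sqrt(C1 + x^2)
 h(x) = sqrt(C1 + x^2)


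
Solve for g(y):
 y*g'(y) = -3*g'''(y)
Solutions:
 g(y) = C1 + Integral(C2*airyai(-3^(2/3)*y/3) + C3*airybi(-3^(2/3)*y/3), y)


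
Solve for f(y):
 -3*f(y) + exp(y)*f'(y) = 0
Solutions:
 f(y) = C1*exp(-3*exp(-y))


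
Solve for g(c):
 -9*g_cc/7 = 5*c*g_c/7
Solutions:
 g(c) = C1 + C2*erf(sqrt(10)*c/6)


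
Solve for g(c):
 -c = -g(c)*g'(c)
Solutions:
 g(c) = -sqrt(C1 + c^2)
 g(c) = sqrt(C1 + c^2)


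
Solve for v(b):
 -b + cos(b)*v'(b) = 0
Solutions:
 v(b) = C1 + Integral(b/cos(b), b)


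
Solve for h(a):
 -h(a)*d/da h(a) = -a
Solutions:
 h(a) = -sqrt(C1 + a^2)
 h(a) = sqrt(C1 + a^2)


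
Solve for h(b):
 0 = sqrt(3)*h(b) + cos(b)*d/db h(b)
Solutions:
 h(b) = C1*(sin(b) - 1)^(sqrt(3)/2)/(sin(b) + 1)^(sqrt(3)/2)


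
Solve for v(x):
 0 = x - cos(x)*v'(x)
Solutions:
 v(x) = C1 + Integral(x/cos(x), x)


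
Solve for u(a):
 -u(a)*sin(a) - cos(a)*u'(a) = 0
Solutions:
 u(a) = C1*cos(a)


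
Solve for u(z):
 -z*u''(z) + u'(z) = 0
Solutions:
 u(z) = C1 + C2*z^2


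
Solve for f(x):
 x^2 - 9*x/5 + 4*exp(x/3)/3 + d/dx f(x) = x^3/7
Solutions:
 f(x) = C1 + x^4/28 - x^3/3 + 9*x^2/10 - 4*exp(x/3)


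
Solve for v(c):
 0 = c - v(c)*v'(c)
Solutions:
 v(c) = -sqrt(C1 + c^2)
 v(c) = sqrt(C1 + c^2)


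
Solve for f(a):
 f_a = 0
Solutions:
 f(a) = C1


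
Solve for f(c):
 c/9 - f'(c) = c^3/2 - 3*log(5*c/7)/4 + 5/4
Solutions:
 f(c) = C1 - c^4/8 + c^2/18 + 3*c*log(c)/4 - 2*c - 3*c*log(7)/4 + 3*c*log(5)/4


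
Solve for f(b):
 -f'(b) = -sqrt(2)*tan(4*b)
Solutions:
 f(b) = C1 - sqrt(2)*log(cos(4*b))/4


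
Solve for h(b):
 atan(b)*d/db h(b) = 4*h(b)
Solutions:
 h(b) = C1*exp(4*Integral(1/atan(b), b))


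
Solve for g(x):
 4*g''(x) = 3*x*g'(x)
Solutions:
 g(x) = C1 + C2*erfi(sqrt(6)*x/4)


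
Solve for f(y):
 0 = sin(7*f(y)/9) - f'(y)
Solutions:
 -y + 9*log(cos(7*f(y)/9) - 1)/14 - 9*log(cos(7*f(y)/9) + 1)/14 = C1


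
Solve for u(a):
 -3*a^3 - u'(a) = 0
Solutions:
 u(a) = C1 - 3*a^4/4


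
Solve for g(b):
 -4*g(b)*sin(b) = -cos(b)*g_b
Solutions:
 g(b) = C1/cos(b)^4


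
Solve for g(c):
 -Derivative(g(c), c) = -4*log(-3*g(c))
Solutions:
 -Integral(1/(log(-_y) + log(3)), (_y, g(c)))/4 = C1 - c


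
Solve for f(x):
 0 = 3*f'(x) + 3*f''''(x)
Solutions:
 f(x) = C1 + C4*exp(-x) + (C2*sin(sqrt(3)*x/2) + C3*cos(sqrt(3)*x/2))*exp(x/2)


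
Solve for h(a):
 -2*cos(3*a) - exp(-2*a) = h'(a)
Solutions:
 h(a) = C1 - 2*sin(3*a)/3 + exp(-2*a)/2


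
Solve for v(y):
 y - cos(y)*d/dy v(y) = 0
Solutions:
 v(y) = C1 + Integral(y/cos(y), y)


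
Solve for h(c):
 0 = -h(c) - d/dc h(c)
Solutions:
 h(c) = C1*exp(-c)


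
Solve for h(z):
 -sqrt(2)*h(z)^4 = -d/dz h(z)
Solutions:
 h(z) = (-1/(C1 + 3*sqrt(2)*z))^(1/3)
 h(z) = (-1/(C1 + sqrt(2)*z))^(1/3)*(-3^(2/3) - 3*3^(1/6)*I)/6
 h(z) = (-1/(C1 + sqrt(2)*z))^(1/3)*(-3^(2/3) + 3*3^(1/6)*I)/6


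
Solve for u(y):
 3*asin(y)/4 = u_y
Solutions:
 u(y) = C1 + 3*y*asin(y)/4 + 3*sqrt(1 - y^2)/4


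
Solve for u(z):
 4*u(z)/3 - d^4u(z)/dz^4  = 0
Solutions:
 u(z) = C1*exp(-sqrt(2)*3^(3/4)*z/3) + C2*exp(sqrt(2)*3^(3/4)*z/3) + C3*sin(sqrt(2)*3^(3/4)*z/3) + C4*cos(sqrt(2)*3^(3/4)*z/3)


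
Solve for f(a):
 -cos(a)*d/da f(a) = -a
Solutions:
 f(a) = C1 + Integral(a/cos(a), a)


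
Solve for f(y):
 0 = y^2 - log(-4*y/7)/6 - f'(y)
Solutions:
 f(y) = C1 + y^3/3 - y*log(-y)/6 + y*(-2*log(2) + 1 + log(7))/6


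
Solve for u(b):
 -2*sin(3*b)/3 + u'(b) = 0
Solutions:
 u(b) = C1 - 2*cos(3*b)/9


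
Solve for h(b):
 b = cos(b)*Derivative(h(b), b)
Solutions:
 h(b) = C1 + Integral(b/cos(b), b)


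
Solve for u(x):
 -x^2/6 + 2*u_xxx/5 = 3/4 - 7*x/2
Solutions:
 u(x) = C1 + C2*x + C3*x^2 + x^5/144 - 35*x^4/96 + 5*x^3/16


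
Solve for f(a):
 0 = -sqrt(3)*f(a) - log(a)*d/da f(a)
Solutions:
 f(a) = C1*exp(-sqrt(3)*li(a))


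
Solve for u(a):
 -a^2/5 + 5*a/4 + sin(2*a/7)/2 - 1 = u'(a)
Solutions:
 u(a) = C1 - a^3/15 + 5*a^2/8 - a - 7*cos(2*a/7)/4


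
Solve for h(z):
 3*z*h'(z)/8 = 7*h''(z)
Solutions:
 h(z) = C1 + C2*erfi(sqrt(21)*z/28)


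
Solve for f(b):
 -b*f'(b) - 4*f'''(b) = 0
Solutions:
 f(b) = C1 + Integral(C2*airyai(-2^(1/3)*b/2) + C3*airybi(-2^(1/3)*b/2), b)


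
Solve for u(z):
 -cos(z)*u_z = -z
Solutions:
 u(z) = C1 + Integral(z/cos(z), z)


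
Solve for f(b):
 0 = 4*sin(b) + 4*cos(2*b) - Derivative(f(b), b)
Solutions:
 f(b) = C1 + 2*sin(2*b) - 4*cos(b)


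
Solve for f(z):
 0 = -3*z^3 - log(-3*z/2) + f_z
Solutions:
 f(z) = C1 + 3*z^4/4 + z*log(-z) + z*(-1 - log(2) + log(3))


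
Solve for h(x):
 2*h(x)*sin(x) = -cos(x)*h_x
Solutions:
 h(x) = C1*cos(x)^2


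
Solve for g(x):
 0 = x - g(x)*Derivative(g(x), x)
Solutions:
 g(x) = -sqrt(C1 + x^2)
 g(x) = sqrt(C1 + x^2)


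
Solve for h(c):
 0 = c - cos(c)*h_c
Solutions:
 h(c) = C1 + Integral(c/cos(c), c)


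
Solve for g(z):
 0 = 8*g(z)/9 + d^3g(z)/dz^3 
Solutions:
 g(z) = C3*exp(-2*3^(1/3)*z/3) + (C1*sin(3^(5/6)*z/3) + C2*cos(3^(5/6)*z/3))*exp(3^(1/3)*z/3)


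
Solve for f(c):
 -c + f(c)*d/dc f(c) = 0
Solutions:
 f(c) = -sqrt(C1 + c^2)
 f(c) = sqrt(C1 + c^2)


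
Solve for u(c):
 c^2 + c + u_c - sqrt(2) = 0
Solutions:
 u(c) = C1 - c^3/3 - c^2/2 + sqrt(2)*c


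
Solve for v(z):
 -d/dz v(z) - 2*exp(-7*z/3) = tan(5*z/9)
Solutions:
 v(z) = C1 - 9*log(tan(5*z/9)^2 + 1)/10 + 6*exp(-7*z/3)/7


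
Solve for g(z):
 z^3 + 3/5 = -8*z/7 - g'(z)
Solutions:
 g(z) = C1 - z^4/4 - 4*z^2/7 - 3*z/5


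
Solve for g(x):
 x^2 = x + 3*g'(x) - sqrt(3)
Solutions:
 g(x) = C1 + x^3/9 - x^2/6 + sqrt(3)*x/3


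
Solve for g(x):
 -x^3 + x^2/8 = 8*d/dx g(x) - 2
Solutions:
 g(x) = C1 - x^4/32 + x^3/192 + x/4


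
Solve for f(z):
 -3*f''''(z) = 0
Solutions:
 f(z) = C1 + C2*z + C3*z^2 + C4*z^3


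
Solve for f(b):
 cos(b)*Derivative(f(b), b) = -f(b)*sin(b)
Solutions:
 f(b) = C1*cos(b)


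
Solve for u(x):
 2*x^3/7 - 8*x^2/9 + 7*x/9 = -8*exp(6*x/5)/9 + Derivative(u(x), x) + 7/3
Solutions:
 u(x) = C1 + x^4/14 - 8*x^3/27 + 7*x^2/18 - 7*x/3 + 20*exp(6*x/5)/27


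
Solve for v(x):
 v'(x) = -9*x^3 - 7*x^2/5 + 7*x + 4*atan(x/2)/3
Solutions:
 v(x) = C1 - 9*x^4/4 - 7*x^3/15 + 7*x^2/2 + 4*x*atan(x/2)/3 - 4*log(x^2 + 4)/3


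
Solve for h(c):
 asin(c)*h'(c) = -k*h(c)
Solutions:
 h(c) = C1*exp(-k*Integral(1/asin(c), c))


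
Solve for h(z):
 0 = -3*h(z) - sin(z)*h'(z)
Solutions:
 h(z) = C1*(cos(z) + 1)^(3/2)/(cos(z) - 1)^(3/2)


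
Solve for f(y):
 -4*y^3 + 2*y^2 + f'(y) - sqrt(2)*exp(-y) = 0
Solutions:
 f(y) = C1 + y^4 - 2*y^3/3 - sqrt(2)*exp(-y)


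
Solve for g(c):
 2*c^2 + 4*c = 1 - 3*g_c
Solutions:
 g(c) = C1 - 2*c^3/9 - 2*c^2/3 + c/3


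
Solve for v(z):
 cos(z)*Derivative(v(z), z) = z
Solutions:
 v(z) = C1 + Integral(z/cos(z), z)


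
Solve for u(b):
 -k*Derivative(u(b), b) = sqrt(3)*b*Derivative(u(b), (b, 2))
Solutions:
 u(b) = C1 + b^(-sqrt(3)*re(k)/3 + 1)*(C2*sin(sqrt(3)*log(b)*Abs(im(k))/3) + C3*cos(sqrt(3)*log(b)*im(k)/3))


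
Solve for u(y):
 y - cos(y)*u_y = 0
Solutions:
 u(y) = C1 + Integral(y/cos(y), y)


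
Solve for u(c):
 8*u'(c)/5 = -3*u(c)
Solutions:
 u(c) = C1*exp(-15*c/8)


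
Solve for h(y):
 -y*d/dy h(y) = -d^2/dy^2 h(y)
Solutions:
 h(y) = C1 + C2*erfi(sqrt(2)*y/2)


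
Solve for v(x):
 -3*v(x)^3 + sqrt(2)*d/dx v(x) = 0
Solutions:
 v(x) = -sqrt(-1/(C1 + 3*sqrt(2)*x))
 v(x) = sqrt(-1/(C1 + 3*sqrt(2)*x))


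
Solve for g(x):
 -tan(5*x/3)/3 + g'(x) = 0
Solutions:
 g(x) = C1 - log(cos(5*x/3))/5


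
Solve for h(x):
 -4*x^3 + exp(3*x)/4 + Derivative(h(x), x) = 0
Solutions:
 h(x) = C1 + x^4 - exp(3*x)/12


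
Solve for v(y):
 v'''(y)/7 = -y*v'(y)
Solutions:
 v(y) = C1 + Integral(C2*airyai(-7^(1/3)*y) + C3*airybi(-7^(1/3)*y), y)


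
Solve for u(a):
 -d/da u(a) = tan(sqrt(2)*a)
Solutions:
 u(a) = C1 + sqrt(2)*log(cos(sqrt(2)*a))/2


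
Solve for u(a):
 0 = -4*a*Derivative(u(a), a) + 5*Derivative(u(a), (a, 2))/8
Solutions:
 u(a) = C1 + C2*erfi(4*sqrt(5)*a/5)


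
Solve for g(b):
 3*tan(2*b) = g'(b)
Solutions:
 g(b) = C1 - 3*log(cos(2*b))/2


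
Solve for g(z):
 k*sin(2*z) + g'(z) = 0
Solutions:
 g(z) = C1 + k*cos(2*z)/2


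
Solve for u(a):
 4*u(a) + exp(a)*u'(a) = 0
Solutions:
 u(a) = C1*exp(4*exp(-a))


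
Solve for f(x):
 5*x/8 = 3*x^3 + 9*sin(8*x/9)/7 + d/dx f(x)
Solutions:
 f(x) = C1 - 3*x^4/4 + 5*x^2/16 + 81*cos(8*x/9)/56


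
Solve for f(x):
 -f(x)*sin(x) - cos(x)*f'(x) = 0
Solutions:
 f(x) = C1*cos(x)


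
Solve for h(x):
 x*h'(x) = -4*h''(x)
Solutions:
 h(x) = C1 + C2*erf(sqrt(2)*x/4)


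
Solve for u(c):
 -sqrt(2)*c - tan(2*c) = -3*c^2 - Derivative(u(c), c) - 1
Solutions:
 u(c) = C1 - c^3 + sqrt(2)*c^2/2 - c - log(cos(2*c))/2


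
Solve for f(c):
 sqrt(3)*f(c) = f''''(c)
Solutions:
 f(c) = C1*exp(-3^(1/8)*c) + C2*exp(3^(1/8)*c) + C3*sin(3^(1/8)*c) + C4*cos(3^(1/8)*c)


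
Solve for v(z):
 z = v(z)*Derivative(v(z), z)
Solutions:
 v(z) = -sqrt(C1 + z^2)
 v(z) = sqrt(C1 + z^2)


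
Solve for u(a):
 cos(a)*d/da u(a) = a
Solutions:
 u(a) = C1 + Integral(a/cos(a), a)


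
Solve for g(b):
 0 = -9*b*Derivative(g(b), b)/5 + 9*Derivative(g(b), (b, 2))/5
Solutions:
 g(b) = C1 + C2*erfi(sqrt(2)*b/2)


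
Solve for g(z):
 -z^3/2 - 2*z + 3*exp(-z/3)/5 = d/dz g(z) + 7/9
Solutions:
 g(z) = C1 - z^4/8 - z^2 - 7*z/9 - 9*exp(-z/3)/5


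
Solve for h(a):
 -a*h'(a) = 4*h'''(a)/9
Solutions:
 h(a) = C1 + Integral(C2*airyai(-2^(1/3)*3^(2/3)*a/2) + C3*airybi(-2^(1/3)*3^(2/3)*a/2), a)


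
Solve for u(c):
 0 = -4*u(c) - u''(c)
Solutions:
 u(c) = C1*sin(2*c) + C2*cos(2*c)


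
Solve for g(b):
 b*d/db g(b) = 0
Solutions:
 g(b) = C1


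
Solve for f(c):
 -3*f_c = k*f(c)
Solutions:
 f(c) = C1*exp(-c*k/3)


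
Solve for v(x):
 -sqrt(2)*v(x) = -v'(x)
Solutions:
 v(x) = C1*exp(sqrt(2)*x)


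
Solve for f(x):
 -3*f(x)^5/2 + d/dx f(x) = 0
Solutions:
 f(x) = -(-1/(C1 + 6*x))^(1/4)
 f(x) = (-1/(C1 + 6*x))^(1/4)
 f(x) = -I*(-1/(C1 + 6*x))^(1/4)
 f(x) = I*(-1/(C1 + 6*x))^(1/4)


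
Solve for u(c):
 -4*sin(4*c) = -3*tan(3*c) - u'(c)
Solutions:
 u(c) = C1 + log(cos(3*c)) - cos(4*c)


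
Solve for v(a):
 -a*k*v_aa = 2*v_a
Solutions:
 v(a) = C1 + a^(((re(k) - 2)*re(k) + im(k)^2)/(re(k)^2 + im(k)^2))*(C2*sin(2*log(a)*Abs(im(k))/(re(k)^2 + im(k)^2)) + C3*cos(2*log(a)*im(k)/(re(k)^2 + im(k)^2)))


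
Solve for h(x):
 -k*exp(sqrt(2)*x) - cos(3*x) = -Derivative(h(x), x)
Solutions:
 h(x) = C1 + sqrt(2)*k*exp(sqrt(2)*x)/2 + sin(3*x)/3


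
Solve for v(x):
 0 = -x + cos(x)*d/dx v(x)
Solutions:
 v(x) = C1 + Integral(x/cos(x), x)


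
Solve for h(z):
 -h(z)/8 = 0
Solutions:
 h(z) = 0


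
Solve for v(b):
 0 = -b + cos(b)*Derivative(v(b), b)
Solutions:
 v(b) = C1 + Integral(b/cos(b), b)


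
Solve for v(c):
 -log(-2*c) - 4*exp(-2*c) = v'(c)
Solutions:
 v(c) = C1 - c*log(-c) + c*(1 - log(2)) + 2*exp(-2*c)


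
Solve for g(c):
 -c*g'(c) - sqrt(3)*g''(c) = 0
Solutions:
 g(c) = C1 + C2*erf(sqrt(2)*3^(3/4)*c/6)


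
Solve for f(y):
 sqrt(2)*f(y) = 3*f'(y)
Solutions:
 f(y) = C1*exp(sqrt(2)*y/3)


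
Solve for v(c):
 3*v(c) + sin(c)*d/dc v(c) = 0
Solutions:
 v(c) = C1*(cos(c) + 1)^(3/2)/(cos(c) - 1)^(3/2)


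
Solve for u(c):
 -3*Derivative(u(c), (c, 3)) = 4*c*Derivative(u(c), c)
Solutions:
 u(c) = C1 + Integral(C2*airyai(-6^(2/3)*c/3) + C3*airybi(-6^(2/3)*c/3), c)


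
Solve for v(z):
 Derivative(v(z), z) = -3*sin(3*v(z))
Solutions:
 v(z) = -acos((-C1 - exp(18*z))/(C1 - exp(18*z)))/3 + 2*pi/3
 v(z) = acos((-C1 - exp(18*z))/(C1 - exp(18*z)))/3


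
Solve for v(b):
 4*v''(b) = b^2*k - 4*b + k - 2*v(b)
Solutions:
 v(b) = C1*sin(sqrt(2)*b/2) + C2*cos(sqrt(2)*b/2) + b^2*k/2 - 2*b - 3*k/2


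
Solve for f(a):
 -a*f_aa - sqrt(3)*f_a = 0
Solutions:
 f(a) = C1 + C2*a^(1 - sqrt(3))


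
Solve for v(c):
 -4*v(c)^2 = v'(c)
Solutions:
 v(c) = 1/(C1 + 4*c)


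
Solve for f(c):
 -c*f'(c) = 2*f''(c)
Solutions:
 f(c) = C1 + C2*erf(c/2)


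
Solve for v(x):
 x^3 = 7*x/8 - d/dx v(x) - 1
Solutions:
 v(x) = C1 - x^4/4 + 7*x^2/16 - x


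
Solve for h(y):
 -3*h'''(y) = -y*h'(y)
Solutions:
 h(y) = C1 + Integral(C2*airyai(3^(2/3)*y/3) + C3*airybi(3^(2/3)*y/3), y)


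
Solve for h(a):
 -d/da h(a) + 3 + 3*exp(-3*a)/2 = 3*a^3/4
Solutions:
 h(a) = C1 - 3*a^4/16 + 3*a - exp(-3*a)/2


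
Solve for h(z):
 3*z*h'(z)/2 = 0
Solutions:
 h(z) = C1


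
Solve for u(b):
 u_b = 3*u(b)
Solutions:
 u(b) = C1*exp(3*b)


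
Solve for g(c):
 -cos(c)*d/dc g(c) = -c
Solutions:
 g(c) = C1 + Integral(c/cos(c), c)


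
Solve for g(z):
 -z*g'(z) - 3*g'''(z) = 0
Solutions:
 g(z) = C1 + Integral(C2*airyai(-3^(2/3)*z/3) + C3*airybi(-3^(2/3)*z/3), z)


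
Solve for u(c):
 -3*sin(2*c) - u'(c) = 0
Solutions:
 u(c) = C1 + 3*cos(2*c)/2


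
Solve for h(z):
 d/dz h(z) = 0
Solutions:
 h(z) = C1


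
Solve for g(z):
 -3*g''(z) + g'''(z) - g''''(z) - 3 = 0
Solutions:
 g(z) = C1 + C2*z - z^2/2 + (C3*sin(sqrt(11)*z/2) + C4*cos(sqrt(11)*z/2))*exp(z/2)


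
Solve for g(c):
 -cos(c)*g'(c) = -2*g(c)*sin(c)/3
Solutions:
 g(c) = C1/cos(c)^(2/3)


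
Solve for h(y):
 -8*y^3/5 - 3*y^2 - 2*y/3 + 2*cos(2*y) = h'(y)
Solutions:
 h(y) = C1 - 2*y^4/5 - y^3 - y^2/3 + sin(2*y)


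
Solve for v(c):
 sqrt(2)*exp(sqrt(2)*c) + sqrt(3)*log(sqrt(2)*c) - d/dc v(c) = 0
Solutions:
 v(c) = C1 + sqrt(3)*c*log(c) + sqrt(3)*c*(-1 + log(2)/2) + exp(sqrt(2)*c)


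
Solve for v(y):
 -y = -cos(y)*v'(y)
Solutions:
 v(y) = C1 + Integral(y/cos(y), y)


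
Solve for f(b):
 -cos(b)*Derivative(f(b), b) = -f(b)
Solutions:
 f(b) = C1*sqrt(sin(b) + 1)/sqrt(sin(b) - 1)


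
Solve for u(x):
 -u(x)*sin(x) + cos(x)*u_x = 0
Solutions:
 u(x) = C1/cos(x)


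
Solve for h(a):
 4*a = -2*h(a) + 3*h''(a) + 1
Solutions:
 h(a) = C1*exp(-sqrt(6)*a/3) + C2*exp(sqrt(6)*a/3) - 2*a + 1/2


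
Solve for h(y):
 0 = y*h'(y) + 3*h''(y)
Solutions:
 h(y) = C1 + C2*erf(sqrt(6)*y/6)


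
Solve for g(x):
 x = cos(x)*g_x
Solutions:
 g(x) = C1 + Integral(x/cos(x), x)


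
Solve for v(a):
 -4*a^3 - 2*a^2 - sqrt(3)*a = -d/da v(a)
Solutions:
 v(a) = C1 + a^4 + 2*a^3/3 + sqrt(3)*a^2/2


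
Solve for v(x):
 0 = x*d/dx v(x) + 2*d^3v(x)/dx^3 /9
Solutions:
 v(x) = C1 + Integral(C2*airyai(-6^(2/3)*x/2) + C3*airybi(-6^(2/3)*x/2), x)


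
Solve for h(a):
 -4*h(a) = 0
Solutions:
 h(a) = 0


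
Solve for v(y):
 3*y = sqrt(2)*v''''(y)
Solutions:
 v(y) = C1 + C2*y + C3*y^2 + C4*y^3 + sqrt(2)*y^5/80


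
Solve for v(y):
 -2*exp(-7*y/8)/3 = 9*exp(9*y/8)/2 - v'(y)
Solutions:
 v(y) = C1 + 4*exp(9*y/8) - 16*exp(-7*y/8)/21


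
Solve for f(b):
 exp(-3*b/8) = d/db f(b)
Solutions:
 f(b) = C1 - 8*exp(-3*b/8)/3


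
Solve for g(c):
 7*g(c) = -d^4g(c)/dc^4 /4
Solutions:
 g(c) = (C1*sin(7^(1/4)*c) + C2*cos(7^(1/4)*c))*exp(-7^(1/4)*c) + (C3*sin(7^(1/4)*c) + C4*cos(7^(1/4)*c))*exp(7^(1/4)*c)


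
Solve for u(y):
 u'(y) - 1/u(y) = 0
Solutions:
 u(y) = -sqrt(C1 + 2*y)
 u(y) = sqrt(C1 + 2*y)


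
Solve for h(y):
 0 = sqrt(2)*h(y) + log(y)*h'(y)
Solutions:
 h(y) = C1*exp(-sqrt(2)*li(y))


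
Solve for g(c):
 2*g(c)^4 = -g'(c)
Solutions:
 g(c) = (-3^(2/3) - 3*3^(1/6)*I)*(1/(C1 + 2*c))^(1/3)/6
 g(c) = (-3^(2/3) + 3*3^(1/6)*I)*(1/(C1 + 2*c))^(1/3)/6
 g(c) = (1/(C1 + 6*c))^(1/3)


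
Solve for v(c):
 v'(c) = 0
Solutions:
 v(c) = C1


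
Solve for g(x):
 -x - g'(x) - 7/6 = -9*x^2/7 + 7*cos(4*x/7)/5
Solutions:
 g(x) = C1 + 3*x^3/7 - x^2/2 - 7*x/6 - 49*sin(4*x/7)/20


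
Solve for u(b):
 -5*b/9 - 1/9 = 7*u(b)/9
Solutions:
 u(b) = -5*b/7 - 1/7


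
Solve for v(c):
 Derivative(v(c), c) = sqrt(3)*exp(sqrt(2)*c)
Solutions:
 v(c) = C1 + sqrt(6)*exp(sqrt(2)*c)/2


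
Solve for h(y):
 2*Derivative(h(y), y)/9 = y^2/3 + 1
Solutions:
 h(y) = C1 + y^3/2 + 9*y/2


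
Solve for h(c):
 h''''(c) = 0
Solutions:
 h(c) = C1 + C2*c + C3*c^2 + C4*c^3


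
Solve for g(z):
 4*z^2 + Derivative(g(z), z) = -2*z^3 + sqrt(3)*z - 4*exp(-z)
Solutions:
 g(z) = C1 - z^4/2 - 4*z^3/3 + sqrt(3)*z^2/2 + 4*exp(-z)


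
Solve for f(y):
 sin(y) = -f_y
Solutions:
 f(y) = C1 + cos(y)


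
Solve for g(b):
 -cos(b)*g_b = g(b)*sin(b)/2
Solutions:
 g(b) = C1*sqrt(cos(b))


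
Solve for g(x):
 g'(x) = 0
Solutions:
 g(x) = C1


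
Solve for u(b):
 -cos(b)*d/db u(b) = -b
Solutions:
 u(b) = C1 + Integral(b/cos(b), b)


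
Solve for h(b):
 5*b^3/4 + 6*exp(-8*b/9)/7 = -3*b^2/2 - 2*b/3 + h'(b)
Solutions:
 h(b) = C1 + 5*b^4/16 + b^3/2 + b^2/3 - 27*exp(-8*b/9)/28


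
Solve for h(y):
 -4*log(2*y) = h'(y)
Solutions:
 h(y) = C1 - 4*y*log(y) - y*log(16) + 4*y


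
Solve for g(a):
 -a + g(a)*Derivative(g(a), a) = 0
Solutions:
 g(a) = -sqrt(C1 + a^2)
 g(a) = sqrt(C1 + a^2)


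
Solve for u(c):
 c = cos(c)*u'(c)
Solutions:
 u(c) = C1 + Integral(c/cos(c), c)


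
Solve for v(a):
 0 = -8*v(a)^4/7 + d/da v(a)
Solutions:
 v(a) = 7^(1/3)*(-1/(C1 + 24*a))^(1/3)
 v(a) = 7^(1/3)*(-1/(C1 + 8*a))^(1/3)*(-3^(2/3) - 3*3^(1/6)*I)/6
 v(a) = 7^(1/3)*(-1/(C1 + 8*a))^(1/3)*(-3^(2/3) + 3*3^(1/6)*I)/6


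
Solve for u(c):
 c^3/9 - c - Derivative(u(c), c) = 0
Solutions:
 u(c) = C1 + c^4/36 - c^2/2


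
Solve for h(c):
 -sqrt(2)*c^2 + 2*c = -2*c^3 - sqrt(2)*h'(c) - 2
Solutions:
 h(c) = C1 - sqrt(2)*c^4/4 + c^3/3 - sqrt(2)*c^2/2 - sqrt(2)*c


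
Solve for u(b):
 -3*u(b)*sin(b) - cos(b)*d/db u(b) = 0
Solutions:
 u(b) = C1*cos(b)^3


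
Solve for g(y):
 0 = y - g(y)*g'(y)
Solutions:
 g(y) = -sqrt(C1 + y^2)
 g(y) = sqrt(C1 + y^2)


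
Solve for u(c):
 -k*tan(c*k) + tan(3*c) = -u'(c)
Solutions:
 u(c) = C1 + k*Piecewise((-log(cos(c*k))/k, Ne(k, 0)), (0, True)) + log(cos(3*c))/3


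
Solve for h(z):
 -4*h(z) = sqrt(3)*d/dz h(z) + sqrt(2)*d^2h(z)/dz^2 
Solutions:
 h(z) = (C1*sin(sqrt(2)*z*sqrt(-3 + 16*sqrt(2))/4) + C2*cos(sqrt(2)*z*sqrt(-3 + 16*sqrt(2))/4))*exp(-sqrt(6)*z/4)


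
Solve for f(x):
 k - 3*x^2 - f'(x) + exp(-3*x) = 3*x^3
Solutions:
 f(x) = C1 + k*x - 3*x^4/4 - x^3 - exp(-3*x)/3


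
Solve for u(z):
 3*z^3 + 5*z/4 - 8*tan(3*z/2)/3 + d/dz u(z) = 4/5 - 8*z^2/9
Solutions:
 u(z) = C1 - 3*z^4/4 - 8*z^3/27 - 5*z^2/8 + 4*z/5 - 16*log(cos(3*z/2))/9


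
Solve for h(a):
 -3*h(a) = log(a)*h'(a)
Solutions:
 h(a) = C1*exp(-3*li(a))


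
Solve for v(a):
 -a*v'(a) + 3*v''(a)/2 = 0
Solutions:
 v(a) = C1 + C2*erfi(sqrt(3)*a/3)


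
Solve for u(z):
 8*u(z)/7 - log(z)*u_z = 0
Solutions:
 u(z) = C1*exp(8*li(z)/7)


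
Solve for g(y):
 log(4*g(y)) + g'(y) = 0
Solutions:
 Integral(1/(log(_y) + 2*log(2)), (_y, g(y))) = C1 - y


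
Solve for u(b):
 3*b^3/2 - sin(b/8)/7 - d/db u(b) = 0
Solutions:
 u(b) = C1 + 3*b^4/8 + 8*cos(b/8)/7


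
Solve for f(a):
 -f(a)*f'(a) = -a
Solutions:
 f(a) = -sqrt(C1 + a^2)
 f(a) = sqrt(C1 + a^2)


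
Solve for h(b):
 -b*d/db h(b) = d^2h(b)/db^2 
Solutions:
 h(b) = C1 + C2*erf(sqrt(2)*b/2)


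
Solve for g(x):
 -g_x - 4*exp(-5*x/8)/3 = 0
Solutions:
 g(x) = C1 + 32*exp(-5*x/8)/15


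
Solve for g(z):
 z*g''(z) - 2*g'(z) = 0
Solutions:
 g(z) = C1 + C2*z^3


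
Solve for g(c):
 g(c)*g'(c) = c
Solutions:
 g(c) = -sqrt(C1 + c^2)
 g(c) = sqrt(C1 + c^2)


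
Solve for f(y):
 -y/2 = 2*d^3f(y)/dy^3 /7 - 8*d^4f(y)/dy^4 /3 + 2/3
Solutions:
 f(y) = C1 + C2*y + C3*y^2 + C4*exp(3*y/28) - 7*y^4/96 - 28*y^3/9


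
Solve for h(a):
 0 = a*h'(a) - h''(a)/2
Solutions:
 h(a) = C1 + C2*erfi(a)


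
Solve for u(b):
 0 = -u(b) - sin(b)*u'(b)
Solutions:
 u(b) = C1*sqrt(cos(b) + 1)/sqrt(cos(b) - 1)


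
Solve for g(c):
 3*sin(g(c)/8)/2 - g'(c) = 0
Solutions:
 -3*c/2 + 4*log(cos(g(c)/8) - 1) - 4*log(cos(g(c)/8) + 1) = C1


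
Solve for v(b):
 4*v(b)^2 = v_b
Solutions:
 v(b) = -1/(C1 + 4*b)


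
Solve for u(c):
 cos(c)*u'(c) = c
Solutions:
 u(c) = C1 + Integral(c/cos(c), c)


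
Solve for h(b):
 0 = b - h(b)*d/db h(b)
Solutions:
 h(b) = -sqrt(C1 + b^2)
 h(b) = sqrt(C1 + b^2)


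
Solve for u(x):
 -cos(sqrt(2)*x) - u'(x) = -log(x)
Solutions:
 u(x) = C1 + x*log(x) - x - sqrt(2)*sin(sqrt(2)*x)/2


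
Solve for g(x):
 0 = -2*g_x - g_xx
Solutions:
 g(x) = C1 + C2*exp(-2*x)


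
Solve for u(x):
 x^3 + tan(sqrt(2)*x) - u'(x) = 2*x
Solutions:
 u(x) = C1 + x^4/4 - x^2 - sqrt(2)*log(cos(sqrt(2)*x))/2


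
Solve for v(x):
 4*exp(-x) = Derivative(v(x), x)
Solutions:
 v(x) = C1 - 4*exp(-x)


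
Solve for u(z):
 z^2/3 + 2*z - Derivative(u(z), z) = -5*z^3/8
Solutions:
 u(z) = C1 + 5*z^4/32 + z^3/9 + z^2


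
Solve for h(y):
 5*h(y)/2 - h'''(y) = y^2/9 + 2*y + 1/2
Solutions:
 h(y) = C3*exp(2^(2/3)*5^(1/3)*y/2) + 2*y^2/45 + 4*y/5 + (C1*sin(2^(2/3)*sqrt(3)*5^(1/3)*y/4) + C2*cos(2^(2/3)*sqrt(3)*5^(1/3)*y/4))*exp(-2^(2/3)*5^(1/3)*y/4) + 1/5


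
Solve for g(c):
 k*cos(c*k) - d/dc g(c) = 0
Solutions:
 g(c) = C1 + sin(c*k)


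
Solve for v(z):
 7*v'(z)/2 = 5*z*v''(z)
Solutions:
 v(z) = C1 + C2*z^(17/10)


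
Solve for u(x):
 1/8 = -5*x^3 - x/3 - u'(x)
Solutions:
 u(x) = C1 - 5*x^4/4 - x^2/6 - x/8


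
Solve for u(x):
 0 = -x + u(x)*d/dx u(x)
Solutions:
 u(x) = -sqrt(C1 + x^2)
 u(x) = sqrt(C1 + x^2)


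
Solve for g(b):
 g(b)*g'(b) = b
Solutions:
 g(b) = -sqrt(C1 + b^2)
 g(b) = sqrt(C1 + b^2)


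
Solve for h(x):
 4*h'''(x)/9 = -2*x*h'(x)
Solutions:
 h(x) = C1 + Integral(C2*airyai(-6^(2/3)*x/2) + C3*airybi(-6^(2/3)*x/2), x)


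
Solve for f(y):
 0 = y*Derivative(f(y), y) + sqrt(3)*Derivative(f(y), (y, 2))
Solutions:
 f(y) = C1 + C2*erf(sqrt(2)*3^(3/4)*y/6)


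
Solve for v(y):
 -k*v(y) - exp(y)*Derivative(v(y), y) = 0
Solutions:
 v(y) = C1*exp(k*exp(-y))


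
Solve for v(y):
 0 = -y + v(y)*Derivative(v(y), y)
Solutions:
 v(y) = -sqrt(C1 + y^2)
 v(y) = sqrt(C1 + y^2)


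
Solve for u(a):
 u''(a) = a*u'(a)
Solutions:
 u(a) = C1 + C2*erfi(sqrt(2)*a/2)


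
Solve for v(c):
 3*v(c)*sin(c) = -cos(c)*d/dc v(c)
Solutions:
 v(c) = C1*cos(c)^3


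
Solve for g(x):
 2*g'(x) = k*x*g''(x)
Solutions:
 g(x) = C1 + x^(((re(k) + 2)*re(k) + im(k)^2)/(re(k)^2 + im(k)^2))*(C2*sin(2*log(x)*Abs(im(k))/(re(k)^2 + im(k)^2)) + C3*cos(2*log(x)*im(k)/(re(k)^2 + im(k)^2)))


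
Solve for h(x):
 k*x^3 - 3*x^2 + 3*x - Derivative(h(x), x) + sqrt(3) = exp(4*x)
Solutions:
 h(x) = C1 + k*x^4/4 - x^3 + 3*x^2/2 + sqrt(3)*x - exp(4*x)/4


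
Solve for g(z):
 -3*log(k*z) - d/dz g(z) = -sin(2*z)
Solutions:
 g(z) = C1 - 3*z*log(k*z) + 3*z - cos(2*z)/2


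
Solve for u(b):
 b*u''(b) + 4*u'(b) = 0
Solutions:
 u(b) = C1 + C2/b^3


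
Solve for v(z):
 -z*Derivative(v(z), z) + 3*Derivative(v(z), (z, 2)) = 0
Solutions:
 v(z) = C1 + C2*erfi(sqrt(6)*z/6)


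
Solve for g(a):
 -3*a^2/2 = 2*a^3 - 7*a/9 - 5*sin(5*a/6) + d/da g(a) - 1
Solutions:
 g(a) = C1 - a^4/2 - a^3/2 + 7*a^2/18 + a - 6*cos(5*a/6)


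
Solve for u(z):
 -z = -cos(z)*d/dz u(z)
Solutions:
 u(z) = C1 + Integral(z/cos(z), z)


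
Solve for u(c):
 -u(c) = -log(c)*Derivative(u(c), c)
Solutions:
 u(c) = C1*exp(li(c))


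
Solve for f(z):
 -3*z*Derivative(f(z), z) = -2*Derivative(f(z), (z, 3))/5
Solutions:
 f(z) = C1 + Integral(C2*airyai(15^(1/3)*2^(2/3)*z/2) + C3*airybi(15^(1/3)*2^(2/3)*z/2), z)


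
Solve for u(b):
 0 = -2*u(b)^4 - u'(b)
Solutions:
 u(b) = (-3^(2/3) - 3*3^(1/6)*I)*(1/(C1 + 2*b))^(1/3)/6
 u(b) = (-3^(2/3) + 3*3^(1/6)*I)*(1/(C1 + 2*b))^(1/3)/6
 u(b) = (1/(C1 + 6*b))^(1/3)


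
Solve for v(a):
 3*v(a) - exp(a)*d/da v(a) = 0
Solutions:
 v(a) = C1*exp(-3*exp(-a))


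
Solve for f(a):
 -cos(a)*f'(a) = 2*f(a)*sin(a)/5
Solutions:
 f(a) = C1*cos(a)^(2/5)


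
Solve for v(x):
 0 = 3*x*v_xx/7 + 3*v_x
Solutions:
 v(x) = C1 + C2/x^6


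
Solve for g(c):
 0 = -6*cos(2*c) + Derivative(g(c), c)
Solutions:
 g(c) = C1 + 3*sin(2*c)


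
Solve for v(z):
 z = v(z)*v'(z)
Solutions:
 v(z) = -sqrt(C1 + z^2)
 v(z) = sqrt(C1 + z^2)


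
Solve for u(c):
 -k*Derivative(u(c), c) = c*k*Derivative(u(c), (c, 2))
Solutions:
 u(c) = C1 + C2*log(c)


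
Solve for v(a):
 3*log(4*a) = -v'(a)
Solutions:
 v(a) = C1 - 3*a*log(a) - a*log(64) + 3*a


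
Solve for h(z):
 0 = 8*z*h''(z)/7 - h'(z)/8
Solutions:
 h(z) = C1 + C2*z^(71/64)


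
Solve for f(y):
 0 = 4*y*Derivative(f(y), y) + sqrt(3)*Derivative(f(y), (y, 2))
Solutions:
 f(y) = C1 + C2*erf(sqrt(2)*3^(3/4)*y/3)


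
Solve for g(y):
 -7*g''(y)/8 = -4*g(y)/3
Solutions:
 g(y) = C1*exp(-4*sqrt(42)*y/21) + C2*exp(4*sqrt(42)*y/21)


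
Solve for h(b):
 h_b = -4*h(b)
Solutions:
 h(b) = C1*exp(-4*b)


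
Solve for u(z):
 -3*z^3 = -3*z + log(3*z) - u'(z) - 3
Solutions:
 u(z) = C1 + 3*z^4/4 - 3*z^2/2 + z*log(z) - 4*z + z*log(3)


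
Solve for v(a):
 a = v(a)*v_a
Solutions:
 v(a) = -sqrt(C1 + a^2)
 v(a) = sqrt(C1 + a^2)


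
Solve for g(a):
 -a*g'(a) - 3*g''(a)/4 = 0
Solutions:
 g(a) = C1 + C2*erf(sqrt(6)*a/3)


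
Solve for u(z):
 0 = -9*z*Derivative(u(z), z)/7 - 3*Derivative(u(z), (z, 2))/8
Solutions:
 u(z) = C1 + C2*erf(2*sqrt(21)*z/7)


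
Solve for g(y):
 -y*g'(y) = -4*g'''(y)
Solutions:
 g(y) = C1 + Integral(C2*airyai(2^(1/3)*y/2) + C3*airybi(2^(1/3)*y/2), y)


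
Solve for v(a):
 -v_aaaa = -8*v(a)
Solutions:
 v(a) = C1*exp(-2^(3/4)*a) + C2*exp(2^(3/4)*a) + C3*sin(2^(3/4)*a) + C4*cos(2^(3/4)*a)


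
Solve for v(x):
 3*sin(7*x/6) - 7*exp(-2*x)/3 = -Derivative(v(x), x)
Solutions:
 v(x) = C1 + 18*cos(7*x/6)/7 - 7*exp(-2*x)/6


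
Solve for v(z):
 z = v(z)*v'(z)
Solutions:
 v(z) = -sqrt(C1 + z^2)
 v(z) = sqrt(C1 + z^2)


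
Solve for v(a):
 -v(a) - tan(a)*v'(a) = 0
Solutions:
 v(a) = C1/sin(a)


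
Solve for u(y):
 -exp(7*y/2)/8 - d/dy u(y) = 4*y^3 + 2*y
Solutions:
 u(y) = C1 - y^4 - y^2 - exp(7*y/2)/28


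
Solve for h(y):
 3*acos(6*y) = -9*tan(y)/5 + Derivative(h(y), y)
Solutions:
 h(y) = C1 + 3*y*acos(6*y) - sqrt(1 - 36*y^2)/2 - 9*log(cos(y))/5


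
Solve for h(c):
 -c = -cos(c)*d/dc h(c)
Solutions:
 h(c) = C1 + Integral(c/cos(c), c)


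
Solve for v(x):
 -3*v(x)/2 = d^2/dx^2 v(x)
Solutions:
 v(x) = C1*sin(sqrt(6)*x/2) + C2*cos(sqrt(6)*x/2)


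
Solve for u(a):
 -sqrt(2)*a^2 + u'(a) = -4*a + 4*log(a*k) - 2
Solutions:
 u(a) = C1 + sqrt(2)*a^3/3 - 2*a^2 + 4*a*log(a*k) - 6*a


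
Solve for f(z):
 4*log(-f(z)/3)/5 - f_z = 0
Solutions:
 -5*Integral(1/(log(-_y) - log(3)), (_y, f(z)))/4 = C1 - z


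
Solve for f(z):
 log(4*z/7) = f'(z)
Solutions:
 f(z) = C1 + z*log(z) - z + z*log(4/7)


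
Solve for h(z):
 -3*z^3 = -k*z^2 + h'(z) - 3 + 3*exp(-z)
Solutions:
 h(z) = C1 + k*z^3/3 - 3*z^4/4 + 3*z + 3*exp(-z)


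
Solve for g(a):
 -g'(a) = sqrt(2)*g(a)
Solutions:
 g(a) = C1*exp(-sqrt(2)*a)


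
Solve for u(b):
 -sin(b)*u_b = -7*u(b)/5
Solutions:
 u(b) = C1*(cos(b) - 1)^(7/10)/(cos(b) + 1)^(7/10)


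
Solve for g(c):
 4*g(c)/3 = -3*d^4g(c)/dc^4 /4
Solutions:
 g(c) = (C1*sin(sqrt(6)*c/3) + C2*cos(sqrt(6)*c/3))*exp(-sqrt(6)*c/3) + (C3*sin(sqrt(6)*c/3) + C4*cos(sqrt(6)*c/3))*exp(sqrt(6)*c/3)


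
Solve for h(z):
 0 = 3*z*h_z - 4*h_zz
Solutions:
 h(z) = C1 + C2*erfi(sqrt(6)*z/4)


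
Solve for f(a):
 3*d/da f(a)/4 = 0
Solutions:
 f(a) = C1


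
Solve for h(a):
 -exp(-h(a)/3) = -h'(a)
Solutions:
 h(a) = 3*log(C1 + a/3)


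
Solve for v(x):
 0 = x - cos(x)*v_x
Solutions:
 v(x) = C1 + Integral(x/cos(x), x)


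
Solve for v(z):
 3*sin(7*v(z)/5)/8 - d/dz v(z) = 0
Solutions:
 -3*z/8 + 5*log(cos(7*v(z)/5) - 1)/14 - 5*log(cos(7*v(z)/5) + 1)/14 = C1


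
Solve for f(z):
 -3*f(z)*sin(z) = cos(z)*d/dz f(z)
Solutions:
 f(z) = C1*cos(z)^3


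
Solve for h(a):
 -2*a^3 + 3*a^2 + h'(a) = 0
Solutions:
 h(a) = C1 + a^4/2 - a^3


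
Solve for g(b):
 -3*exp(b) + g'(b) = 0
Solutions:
 g(b) = C1 + 3*exp(b)


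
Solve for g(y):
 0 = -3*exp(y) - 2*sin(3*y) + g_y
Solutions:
 g(y) = C1 + 3*exp(y) - 2*cos(3*y)/3


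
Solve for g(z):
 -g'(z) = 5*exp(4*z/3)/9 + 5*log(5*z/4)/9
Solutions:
 g(z) = C1 - 5*z*log(z)/9 + 5*z*(-log(5) + 1 + 2*log(2))/9 - 5*exp(4*z/3)/12


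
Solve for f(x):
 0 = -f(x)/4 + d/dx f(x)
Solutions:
 f(x) = C1*exp(x/4)


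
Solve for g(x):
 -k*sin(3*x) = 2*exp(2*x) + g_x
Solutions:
 g(x) = C1 + k*cos(3*x)/3 - exp(2*x)


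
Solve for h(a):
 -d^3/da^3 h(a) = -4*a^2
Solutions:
 h(a) = C1 + C2*a + C3*a^2 + a^5/15


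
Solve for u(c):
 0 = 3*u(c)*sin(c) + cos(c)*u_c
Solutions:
 u(c) = C1*cos(c)^3


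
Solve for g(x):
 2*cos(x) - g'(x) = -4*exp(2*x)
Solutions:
 g(x) = C1 + 2*exp(2*x) + 2*sin(x)


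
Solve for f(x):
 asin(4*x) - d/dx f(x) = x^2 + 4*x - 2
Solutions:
 f(x) = C1 - x^3/3 - 2*x^2 + x*asin(4*x) + 2*x + sqrt(1 - 16*x^2)/4


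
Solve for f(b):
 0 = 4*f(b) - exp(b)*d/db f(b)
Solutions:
 f(b) = C1*exp(-4*exp(-b))


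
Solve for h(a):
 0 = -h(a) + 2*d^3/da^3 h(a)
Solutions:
 h(a) = C3*exp(2^(2/3)*a/2) + (C1*sin(2^(2/3)*sqrt(3)*a/4) + C2*cos(2^(2/3)*sqrt(3)*a/4))*exp(-2^(2/3)*a/4)


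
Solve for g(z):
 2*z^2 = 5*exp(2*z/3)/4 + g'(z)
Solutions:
 g(z) = C1 + 2*z^3/3 - 15*exp(2*z/3)/8


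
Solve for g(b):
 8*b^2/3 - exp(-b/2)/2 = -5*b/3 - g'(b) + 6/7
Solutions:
 g(b) = C1 - 8*b^3/9 - 5*b^2/6 + 6*b/7 - 1/sqrt(exp(b))


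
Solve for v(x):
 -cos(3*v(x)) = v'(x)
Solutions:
 v(x) = -asin((C1 + exp(6*x))/(C1 - exp(6*x)))/3 + pi/3
 v(x) = asin((C1 + exp(6*x))/(C1 - exp(6*x)))/3


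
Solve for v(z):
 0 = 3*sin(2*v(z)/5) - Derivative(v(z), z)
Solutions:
 -3*z + 5*log(cos(2*v(z)/5) - 1)/4 - 5*log(cos(2*v(z)/5) + 1)/4 = C1


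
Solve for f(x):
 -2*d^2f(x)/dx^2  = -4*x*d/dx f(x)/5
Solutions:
 f(x) = C1 + C2*erfi(sqrt(5)*x/5)


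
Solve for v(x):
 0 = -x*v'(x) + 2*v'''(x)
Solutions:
 v(x) = C1 + Integral(C2*airyai(2^(2/3)*x/2) + C3*airybi(2^(2/3)*x/2), x)


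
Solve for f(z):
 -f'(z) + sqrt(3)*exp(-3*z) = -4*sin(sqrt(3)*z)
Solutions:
 f(z) = C1 - 4*sqrt(3)*cos(sqrt(3)*z)/3 - sqrt(3)*exp(-3*z)/3


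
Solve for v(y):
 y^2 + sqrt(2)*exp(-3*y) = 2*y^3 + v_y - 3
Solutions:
 v(y) = C1 - y^4/2 + y^3/3 + 3*y - sqrt(2)*exp(-3*y)/3


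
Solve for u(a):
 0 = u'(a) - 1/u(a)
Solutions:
 u(a) = -sqrt(C1 + 2*a)
 u(a) = sqrt(C1 + 2*a)


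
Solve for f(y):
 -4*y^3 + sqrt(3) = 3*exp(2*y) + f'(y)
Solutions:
 f(y) = C1 - y^4 + sqrt(3)*y - 3*exp(2*y)/2


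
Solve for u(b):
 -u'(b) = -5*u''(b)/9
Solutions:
 u(b) = C1 + C2*exp(9*b/5)


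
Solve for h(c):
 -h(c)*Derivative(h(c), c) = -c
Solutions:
 h(c) = -sqrt(C1 + c^2)
 h(c) = sqrt(C1 + c^2)


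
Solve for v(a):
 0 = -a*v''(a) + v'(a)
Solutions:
 v(a) = C1 + C2*a^2


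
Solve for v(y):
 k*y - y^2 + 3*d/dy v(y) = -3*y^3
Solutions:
 v(y) = C1 - k*y^2/6 - y^4/4 + y^3/9


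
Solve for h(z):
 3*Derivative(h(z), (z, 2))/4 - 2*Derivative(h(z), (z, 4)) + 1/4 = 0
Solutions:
 h(z) = C1 + C2*z + C3*exp(-sqrt(6)*z/4) + C4*exp(sqrt(6)*z/4) - z^2/6


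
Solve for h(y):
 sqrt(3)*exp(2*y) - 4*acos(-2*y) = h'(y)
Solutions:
 h(y) = C1 - 4*y*acos(-2*y) - 2*sqrt(1 - 4*y^2) + sqrt(3)*exp(2*y)/2


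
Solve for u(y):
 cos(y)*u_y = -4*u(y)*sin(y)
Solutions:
 u(y) = C1*cos(y)^4


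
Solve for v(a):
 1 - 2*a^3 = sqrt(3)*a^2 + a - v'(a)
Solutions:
 v(a) = C1 + a^4/2 + sqrt(3)*a^3/3 + a^2/2 - a


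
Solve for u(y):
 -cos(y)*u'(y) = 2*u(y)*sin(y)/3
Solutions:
 u(y) = C1*cos(y)^(2/3)


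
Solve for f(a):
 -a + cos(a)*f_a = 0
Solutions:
 f(a) = C1 + Integral(a/cos(a), a)


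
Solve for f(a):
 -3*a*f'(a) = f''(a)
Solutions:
 f(a) = C1 + C2*erf(sqrt(6)*a/2)


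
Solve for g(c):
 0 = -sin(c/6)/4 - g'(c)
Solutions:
 g(c) = C1 + 3*cos(c/6)/2


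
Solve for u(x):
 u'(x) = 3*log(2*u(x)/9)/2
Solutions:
 -2*Integral(1/(log(_y) - 2*log(3) + log(2)), (_y, u(x)))/3 = C1 - x


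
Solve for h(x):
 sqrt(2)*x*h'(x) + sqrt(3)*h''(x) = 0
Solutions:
 h(x) = C1 + C2*erf(6^(3/4)*x/6)


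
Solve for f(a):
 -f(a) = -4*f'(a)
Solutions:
 f(a) = C1*exp(a/4)


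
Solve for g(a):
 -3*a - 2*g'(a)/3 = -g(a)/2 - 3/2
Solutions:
 g(a) = C1*exp(3*a/4) + 6*a + 5


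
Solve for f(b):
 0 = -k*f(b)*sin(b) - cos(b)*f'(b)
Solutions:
 f(b) = C1*exp(k*log(cos(b)))


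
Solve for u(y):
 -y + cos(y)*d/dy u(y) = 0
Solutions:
 u(y) = C1 + Integral(y/cos(y), y)


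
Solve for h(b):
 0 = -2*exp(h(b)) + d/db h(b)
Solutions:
 h(b) = log(-1/(C1 + 2*b))


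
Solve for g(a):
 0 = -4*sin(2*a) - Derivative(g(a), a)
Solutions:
 g(a) = C1 + 2*cos(2*a)


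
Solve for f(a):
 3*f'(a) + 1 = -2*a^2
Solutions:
 f(a) = C1 - 2*a^3/9 - a/3


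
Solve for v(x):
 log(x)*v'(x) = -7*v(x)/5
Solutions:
 v(x) = C1*exp(-7*li(x)/5)


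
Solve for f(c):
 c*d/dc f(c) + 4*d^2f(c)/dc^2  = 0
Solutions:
 f(c) = C1 + C2*erf(sqrt(2)*c/4)


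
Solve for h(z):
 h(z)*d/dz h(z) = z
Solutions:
 h(z) = -sqrt(C1 + z^2)
 h(z) = sqrt(C1 + z^2)


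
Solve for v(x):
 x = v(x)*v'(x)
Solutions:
 v(x) = -sqrt(C1 + x^2)
 v(x) = sqrt(C1 + x^2)


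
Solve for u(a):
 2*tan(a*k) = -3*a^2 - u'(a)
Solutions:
 u(a) = C1 - a^3 - 2*Piecewise((-log(cos(a*k))/k, Ne(k, 0)), (0, True))


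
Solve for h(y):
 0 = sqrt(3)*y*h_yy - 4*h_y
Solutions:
 h(y) = C1 + C2*y^(1 + 4*sqrt(3)/3)


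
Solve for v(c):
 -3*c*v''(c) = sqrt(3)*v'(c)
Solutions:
 v(c) = C1 + C2*c^(1 - sqrt(3)/3)


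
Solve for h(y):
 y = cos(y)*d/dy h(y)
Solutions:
 h(y) = C1 + Integral(y/cos(y), y)


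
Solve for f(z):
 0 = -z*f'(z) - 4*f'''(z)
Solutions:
 f(z) = C1 + Integral(C2*airyai(-2^(1/3)*z/2) + C3*airybi(-2^(1/3)*z/2), z)


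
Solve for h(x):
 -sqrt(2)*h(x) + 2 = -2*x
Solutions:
 h(x) = sqrt(2)*(x + 1)


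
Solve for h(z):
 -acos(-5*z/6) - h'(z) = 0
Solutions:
 h(z) = C1 - z*acos(-5*z/6) - sqrt(36 - 25*z^2)/5


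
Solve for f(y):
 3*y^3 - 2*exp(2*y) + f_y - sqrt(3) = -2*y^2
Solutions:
 f(y) = C1 - 3*y^4/4 - 2*y^3/3 + sqrt(3)*y + exp(2*y)


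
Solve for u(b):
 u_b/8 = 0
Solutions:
 u(b) = C1


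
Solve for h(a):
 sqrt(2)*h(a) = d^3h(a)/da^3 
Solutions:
 h(a) = C3*exp(2^(1/6)*a) + (C1*sin(2^(1/6)*sqrt(3)*a/2) + C2*cos(2^(1/6)*sqrt(3)*a/2))*exp(-2^(1/6)*a/2)


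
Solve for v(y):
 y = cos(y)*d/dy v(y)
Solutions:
 v(y) = C1 + Integral(y/cos(y), y)


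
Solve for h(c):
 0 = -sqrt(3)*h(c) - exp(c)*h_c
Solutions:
 h(c) = C1*exp(sqrt(3)*exp(-c))


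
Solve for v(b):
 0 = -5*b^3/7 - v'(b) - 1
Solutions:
 v(b) = C1 - 5*b^4/28 - b


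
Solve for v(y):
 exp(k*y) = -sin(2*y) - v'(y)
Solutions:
 v(y) = C1 + cos(2*y)/2 - exp(k*y)/k


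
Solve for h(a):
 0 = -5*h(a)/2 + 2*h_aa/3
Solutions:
 h(a) = C1*exp(-sqrt(15)*a/2) + C2*exp(sqrt(15)*a/2)


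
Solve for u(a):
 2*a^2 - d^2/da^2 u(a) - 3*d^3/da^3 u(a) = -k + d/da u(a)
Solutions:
 u(a) = C1 + 2*a^3/3 - 2*a^2 + a*k - 8*a + (C2*sin(sqrt(11)*a/6) + C3*cos(sqrt(11)*a/6))*exp(-a/6)


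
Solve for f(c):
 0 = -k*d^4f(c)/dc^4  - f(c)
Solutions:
 f(c) = C1*exp(-c*(-1/k)^(1/4)) + C2*exp(c*(-1/k)^(1/4)) + C3*exp(-I*c*(-1/k)^(1/4)) + C4*exp(I*c*(-1/k)^(1/4))


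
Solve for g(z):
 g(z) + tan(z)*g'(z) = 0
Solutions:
 g(z) = C1/sin(z)


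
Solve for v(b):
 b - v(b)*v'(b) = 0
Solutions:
 v(b) = -sqrt(C1 + b^2)
 v(b) = sqrt(C1 + b^2)


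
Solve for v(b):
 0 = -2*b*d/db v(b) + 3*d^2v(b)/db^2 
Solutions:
 v(b) = C1 + C2*erfi(sqrt(3)*b/3)


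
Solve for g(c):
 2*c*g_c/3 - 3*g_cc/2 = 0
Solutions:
 g(c) = C1 + C2*erfi(sqrt(2)*c/3)


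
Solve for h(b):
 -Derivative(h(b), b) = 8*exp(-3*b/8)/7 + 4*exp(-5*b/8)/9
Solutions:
 h(b) = C1 + 64*exp(-3*b/8)/21 + 32*exp(-5*b/8)/45


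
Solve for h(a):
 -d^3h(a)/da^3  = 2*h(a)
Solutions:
 h(a) = C3*exp(-2^(1/3)*a) + (C1*sin(2^(1/3)*sqrt(3)*a/2) + C2*cos(2^(1/3)*sqrt(3)*a/2))*exp(2^(1/3)*a/2)


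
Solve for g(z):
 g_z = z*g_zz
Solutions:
 g(z) = C1 + C2*z^2
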